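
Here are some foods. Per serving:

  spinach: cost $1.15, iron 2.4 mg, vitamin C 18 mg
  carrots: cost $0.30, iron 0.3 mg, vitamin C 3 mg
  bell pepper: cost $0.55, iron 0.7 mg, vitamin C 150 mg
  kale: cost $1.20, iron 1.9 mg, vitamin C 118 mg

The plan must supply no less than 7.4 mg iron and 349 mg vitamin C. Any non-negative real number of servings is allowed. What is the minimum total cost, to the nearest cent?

With two linear requirements the optimum uses one or two foods; enumerate the corners.
spinach only: max(7.4/2.4, 349/18) = 19.39 servings → $22.30.
carrots only: max(7.4/0.3, 349/3) = 116.3 servings → $34.90.
bell pepper only: max(7.4/0.7, 349/150) = 10.57 servings → $5.81.
kale only: max(7.4/1.9, 349/118) = 3.895 servings → $4.67.
spinach + carrots: intersection lies outside the first quadrant.
spinach + bell pepper with both tight: 2.492 servings and 2.028 servings → $3.98.
spinach + kale with both tight: 0.8438 servings and 2.829 servings → $4.37.
carrots + bell pepper with both tight: 20.18 servings and 1.923 servings → $7.11.
carrots + kale with both tight: 7.074 servings and 2.778 servings → $5.46.
bell pepper + kale: intersection lies outside the first quadrant.
So the least-cost plan costs $3.98.

$3.98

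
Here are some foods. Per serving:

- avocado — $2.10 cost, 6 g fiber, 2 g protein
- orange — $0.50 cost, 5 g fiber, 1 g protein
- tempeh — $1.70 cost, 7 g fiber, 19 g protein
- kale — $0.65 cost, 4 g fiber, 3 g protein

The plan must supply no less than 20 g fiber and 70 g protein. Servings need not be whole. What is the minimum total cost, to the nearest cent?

$6.26

At the optimum either one food covers both requirements or two foods hit both targets exactly; no other combination can be cheaper.
avocado only: max(20/6, 70/2) = 35 servings → $73.50.
orange only: max(20/5, 70/1) = 70 servings → $35.00.
tempeh only: max(20/7, 70/19) = 3.684 servings → $6.26.
kale only: max(20/4, 70/3) = 23.33 servings → $15.17.
avocado + orange: the both-tight solution has a negative serving — not a feasible corner.
avocado + tempeh with both targets exact would need a negative amount; discard.
avocado + kale: the both-tight solution has a negative serving — not a feasible corner.
orange + tempeh: intersection lies outside the first quadrant.
orange + kale with both targets exact would need a negative amount; discard.
tempeh + kale with both targets exact would need a negative amount; discard.
Cheapest feasible corner: $6.26.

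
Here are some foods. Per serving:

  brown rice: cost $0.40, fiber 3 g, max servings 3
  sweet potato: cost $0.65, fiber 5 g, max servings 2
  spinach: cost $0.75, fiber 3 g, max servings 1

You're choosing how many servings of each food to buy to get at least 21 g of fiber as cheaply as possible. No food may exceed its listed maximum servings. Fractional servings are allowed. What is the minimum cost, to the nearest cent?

$3.00

Cost per g of fiber: sweet potato $0.1300, brown rice $0.1333, spinach $0.2500.
Take 2 servings of sweet potato: +10.0 g fiber for $1.30 (total $1.30, still need 11.0 g).
Take 3 servings of brown rice: +9.0 g fiber for $1.20 (total $2.50, still need 2.0 g).
Take 0.6667 servings of spinach: +2.0 g fiber for $0.50 (total $3.00, still need 0.0 g).
Filling from the cheapest source first is optimal under one linear minimum: $3.00.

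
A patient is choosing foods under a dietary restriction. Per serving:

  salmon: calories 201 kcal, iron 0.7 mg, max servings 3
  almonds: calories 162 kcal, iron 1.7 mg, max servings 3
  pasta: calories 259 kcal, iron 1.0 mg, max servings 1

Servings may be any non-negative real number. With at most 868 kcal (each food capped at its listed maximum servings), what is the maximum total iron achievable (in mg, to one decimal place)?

6.5 mg

Iron per kcal: almonds 0.01049, pasta 0.003861, salmon 0.003483.
Take 3 servings of almonds: uses 486 kcal, +5.1 mg iron (running total 5.1 mg).
Take 1 serving of pasta: uses 259 kcal, +1.0 mg iron (running total 6.1 mg).
Take 0.6119 servings of salmon: uses 123 kcal, +0.4 mg iron (running total 6.5 mg).
Greedy by best ratio exhausts the calories allowance optimally: 6.5 mg.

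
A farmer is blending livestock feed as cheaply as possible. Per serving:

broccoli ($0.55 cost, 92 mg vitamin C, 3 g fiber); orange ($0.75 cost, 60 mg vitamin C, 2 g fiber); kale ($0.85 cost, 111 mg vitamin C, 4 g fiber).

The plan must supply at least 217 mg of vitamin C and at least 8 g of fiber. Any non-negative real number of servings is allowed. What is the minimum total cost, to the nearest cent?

A basic optimal solution has at most two foods positive. Try each food alone and each pair with both targets met exactly.
broccoli only: max(217/92, 8/3) = 2.667 servings → $1.47.
orange only: max(217/60, 8/2) = 4 servings → $3.00.
kale only: max(217/111, 8/4) = 2 servings → $1.70.
broccoli + orange with both targets exact would need a negative amount; discard.
broccoli + kale: the both-tight solution has a negative serving — not a feasible corner.
orange + kale: intersection lies outside the first quadrant.
Cheapest feasible corner: $1.47.

$1.47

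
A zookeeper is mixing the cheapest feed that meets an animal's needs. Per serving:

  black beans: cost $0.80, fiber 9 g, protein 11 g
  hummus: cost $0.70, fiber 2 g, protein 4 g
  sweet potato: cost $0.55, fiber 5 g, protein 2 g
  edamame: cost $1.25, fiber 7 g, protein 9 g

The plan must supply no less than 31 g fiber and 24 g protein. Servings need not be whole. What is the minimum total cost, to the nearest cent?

Check every corner: each single food scaled to meet both minima, and each pair solved so both constraints bind.
black beans only: max(31/9, 24/11) = 3.444 servings → $2.76.
hummus only: max(31/2, 24/4) = 15.5 servings → $10.85.
sweet potato only: max(31/5, 24/2) = 12 servings → $6.60.
edamame only: max(31/7, 24/9) = 4.429 servings → $5.54.
black beans + hummus: intersection lies outside the first quadrant.
black beans + sweet potato with both tight: 1.568 servings and 3.378 servings → $3.11.
black beans + edamame: intersection lies outside the first quadrant.
hummus + sweet potato with both tight: 3.625 servings and 4.75 servings → $5.15.
hummus + edamame: the both-tight solution has a negative serving — not a feasible corner.
sweet potato + edamame with both tight: 3.581 servings and 1.871 servings → $4.31.
Cheapest feasible corner: $2.76.

$2.76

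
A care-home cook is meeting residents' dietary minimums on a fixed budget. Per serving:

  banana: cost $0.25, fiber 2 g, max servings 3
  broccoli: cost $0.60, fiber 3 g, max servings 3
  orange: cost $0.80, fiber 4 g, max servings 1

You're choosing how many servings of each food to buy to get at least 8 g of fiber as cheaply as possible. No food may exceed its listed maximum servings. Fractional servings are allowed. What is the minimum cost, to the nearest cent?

$1.15

Cost per g of fiber: banana $0.1250, broccoli $0.2000, orange $0.2000.
Take 3 servings of banana: +6.0 g fiber for $0.75 (total $0.75, still need 2.0 g).
Take 0.6667 servings of broccoli: +2.0 g fiber for $0.40 (total $1.15, still need 0.0 g).
Greedy by cheapest-per-g is optimal for a single linear constraint, so the minimum cost is $1.15.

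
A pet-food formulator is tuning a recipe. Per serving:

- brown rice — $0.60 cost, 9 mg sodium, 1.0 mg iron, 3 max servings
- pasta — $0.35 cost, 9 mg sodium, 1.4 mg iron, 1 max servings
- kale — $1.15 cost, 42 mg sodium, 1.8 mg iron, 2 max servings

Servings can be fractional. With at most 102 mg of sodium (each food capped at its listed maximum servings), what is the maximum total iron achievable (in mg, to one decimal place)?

7.2 mg

Iron per mg sodium: pasta 0.1556, brown rice 0.1111, kale 0.04286.
Take 1 serving of pasta: uses 9 mg sodium, +1.4 mg iron (running total 1.4 mg).
Take 3 servings of brown rice: uses 27 mg sodium, +3.0 mg iron (running total 4.4 mg).
Take 1.571 servings of kale: uses 66 mg sodium, +2.8 mg iron (running total 7.2 mg).
Greedy by best ratio exhausts the sodium allowance optimally: 7.2 mg.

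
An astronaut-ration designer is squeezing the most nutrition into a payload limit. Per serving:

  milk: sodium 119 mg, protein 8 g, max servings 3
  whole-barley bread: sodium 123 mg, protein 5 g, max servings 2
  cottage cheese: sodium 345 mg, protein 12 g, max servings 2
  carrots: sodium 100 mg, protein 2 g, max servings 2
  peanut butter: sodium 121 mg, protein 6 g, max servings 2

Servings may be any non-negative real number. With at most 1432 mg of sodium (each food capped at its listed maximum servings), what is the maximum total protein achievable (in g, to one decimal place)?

66.4 g

Protein per mg sodium: milk 0.06723, peanut butter 0.04959, whole-barley bread 0.04065, cottage cheese 0.03478, carrots 0.02.
Take 3 servings of milk: uses 357 mg sodium, +24.0 g protein (running total 24.0 g).
Take 2 servings of peanut butter: uses 242 mg sodium, +12.0 g protein (running total 36.0 g).
Take 2 servings of whole-barley bread: uses 246 mg sodium, +10.0 g protein (running total 46.0 g).
Take 1.701 servings of cottage cheese: uses 587 mg sodium, +20.4 g protein (running total 66.4 g).
Greedy by best ratio exhausts the sodium allowance optimally: 66.4 g.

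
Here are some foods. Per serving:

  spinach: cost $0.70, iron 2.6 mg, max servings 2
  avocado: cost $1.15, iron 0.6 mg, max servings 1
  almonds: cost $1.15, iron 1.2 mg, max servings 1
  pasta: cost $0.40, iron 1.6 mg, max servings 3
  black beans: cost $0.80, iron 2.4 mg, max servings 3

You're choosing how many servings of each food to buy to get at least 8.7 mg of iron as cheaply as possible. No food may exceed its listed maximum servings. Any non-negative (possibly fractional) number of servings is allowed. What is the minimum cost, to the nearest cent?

$2.25

Cost per mg of iron: pasta $0.2500, spinach $0.2692, black beans $0.3333, almonds $0.9583, avocado $1.9167.
Take 3 servings of pasta: +4.8 mg iron for $1.20 (total $1.20, still need 3.9 mg).
Take 1.5 servings of spinach: +3.9 mg iron for $1.05 (total $2.25, still need 0.0 mg).
Greedy by cheapest-per-mg is optimal for a single linear constraint, so the minimum cost is $2.25.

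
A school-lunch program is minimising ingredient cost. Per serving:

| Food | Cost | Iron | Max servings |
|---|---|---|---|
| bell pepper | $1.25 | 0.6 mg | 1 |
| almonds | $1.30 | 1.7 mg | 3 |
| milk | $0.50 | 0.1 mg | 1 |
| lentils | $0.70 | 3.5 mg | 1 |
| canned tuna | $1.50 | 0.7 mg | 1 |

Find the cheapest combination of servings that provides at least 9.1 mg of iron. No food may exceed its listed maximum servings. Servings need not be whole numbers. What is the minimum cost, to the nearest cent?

Cost per mg of iron: lentils $0.2000, almonds $0.7647, bell pepper $2.0833, canned tuna $2.1429, milk $5.0000.
Take 1 serving of lentils: +3.5 mg iron for $0.70 (total $0.70, still need 5.6 mg).
Take 3 servings of almonds: +5.1 mg iron for $3.90 (total $4.60, still need 0.5 mg).
Take 0.8333 servings of bell pepper: +0.5 mg iron for $1.04 (total $5.64, still need 0.0 mg).
Filling from the cheapest source first is optimal under one linear minimum: $5.64.

$5.64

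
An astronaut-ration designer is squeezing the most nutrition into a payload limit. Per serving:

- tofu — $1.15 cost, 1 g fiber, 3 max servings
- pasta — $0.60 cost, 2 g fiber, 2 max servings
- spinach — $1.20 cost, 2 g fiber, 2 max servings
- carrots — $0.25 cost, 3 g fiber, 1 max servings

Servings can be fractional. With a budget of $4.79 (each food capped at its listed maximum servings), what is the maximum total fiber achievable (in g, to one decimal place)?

Fiber per dollar: carrots 12, pasta 3.333, spinach 1.667, tofu 0.8696.
Take 1 serving of carrots: spends $0.25, +3.0 g fiber (running total 3.0 g).
Take 2 servings of pasta: spends $1.20, +4.0 g fiber (running total 7.0 g).
Take 2 servings of spinach: spends $2.40, +4.0 g fiber (running total 11.0 g).
Take 0.8174 servings of tofu: spends $0.94, +0.8 g fiber (running total 11.8 g).
Greedy by best ratio exhausts the cost allowance optimally: 11.8 g.

11.8 g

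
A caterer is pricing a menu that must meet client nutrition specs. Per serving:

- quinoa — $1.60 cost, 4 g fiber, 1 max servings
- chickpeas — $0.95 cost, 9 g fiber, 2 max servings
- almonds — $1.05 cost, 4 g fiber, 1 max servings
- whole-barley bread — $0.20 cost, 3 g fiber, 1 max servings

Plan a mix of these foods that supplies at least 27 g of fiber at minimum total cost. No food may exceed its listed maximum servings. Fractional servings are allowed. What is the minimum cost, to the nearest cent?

Cost per g of fiber: whole-barley bread $0.0667, chickpeas $0.1056, almonds $0.2625, quinoa $0.4000.
Take 1 serving of whole-barley bread: +3.0 g fiber for $0.20 (total $0.20, still need 24.0 g).
Take 2 servings of chickpeas: +18.0 g fiber for $1.90 (total $2.10, still need 6.0 g).
Take 1 serving of almonds: +4.0 g fiber for $1.05 (total $3.15, still need 2.0 g).
Take 0.5 servings of quinoa: +2.0 g fiber for $0.80 (total $3.95, still need 0.0 g).
Greedy by cheapest-per-g is optimal for a single linear constraint, so the minimum cost is $3.95.

$3.95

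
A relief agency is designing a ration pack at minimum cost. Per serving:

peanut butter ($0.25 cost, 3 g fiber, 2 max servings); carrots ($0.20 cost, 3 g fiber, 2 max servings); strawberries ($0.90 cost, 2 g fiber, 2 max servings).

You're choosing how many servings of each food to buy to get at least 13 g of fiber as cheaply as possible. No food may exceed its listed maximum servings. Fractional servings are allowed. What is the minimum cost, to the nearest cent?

Cost per g of fiber: carrots $0.0667, peanut butter $0.0833, strawberries $0.4500.
Take 2 servings of carrots: +6.0 g fiber for $0.40 (total $0.40, still need 7.0 g).
Take 2 servings of peanut butter: +6.0 g fiber for $0.50 (total $0.90, still need 1.0 g).
Take 0.5 servings of strawberries: +1.0 g fiber for $0.45 (total $1.35, still need 0.0 g).
Greedy by cheapest-per-g is optimal for a single linear constraint, so the minimum cost is $1.35.

$1.35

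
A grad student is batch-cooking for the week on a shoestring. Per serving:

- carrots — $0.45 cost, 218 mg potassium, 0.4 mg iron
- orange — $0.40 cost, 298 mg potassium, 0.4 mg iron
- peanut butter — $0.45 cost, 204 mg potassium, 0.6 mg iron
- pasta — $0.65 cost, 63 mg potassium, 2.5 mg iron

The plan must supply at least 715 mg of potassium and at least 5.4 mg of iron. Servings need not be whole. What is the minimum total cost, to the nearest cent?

$2.00

Minimising a linear cost over {potassium ≥ 715, iron ≥ 5.4, servings ≥ 0} — the optimum is at a vertex, using one or two foods.
carrots only: max(715/218, 5.4/0.4) = 13.5 servings → $6.08.
orange only: max(715/298, 5.4/0.4) = 13.5 servings → $5.40.
peanut butter only: max(715/204, 5.4/0.6) = 9 servings → $4.05.
pasta only: max(715/63, 5.4/2.5) = 11.35 servings → $7.38.
carrots + orange with both targets exact would need a negative amount; discard.
carrots + peanut butter with both targets exact would need a negative amount; discard.
carrots + pasta with both tight: 2.784 servings and 1.715 servings → $2.37.
orange + peanut butter: intersection lies outside the first quadrant.
orange + pasta with both tight: 2.011 servings and 1.838 servings → $2.00.
peanut butter + pasta with both tight: 3.065 servings and 1.424 servings → $2.31.
The minimum over all feasible corners is $2.00.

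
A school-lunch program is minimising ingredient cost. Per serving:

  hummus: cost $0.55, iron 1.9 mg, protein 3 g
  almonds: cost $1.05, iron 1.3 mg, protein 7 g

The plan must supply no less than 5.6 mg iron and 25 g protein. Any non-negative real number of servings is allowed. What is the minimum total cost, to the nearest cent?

For a min-cost LP with two ≥-constraints, a basic feasible solution has at most two positive variables.
hummus only: max(5.6/1.9, 25/3) = 8.333 servings → $4.58.
almonds only: max(5.6/1.3, 25/7) = 4.308 servings → $4.52.
hummus + almonds with both tight: 0.7128 servings and 3.266 servings → $3.82.
Cheapest feasible corner: $3.82.

$3.82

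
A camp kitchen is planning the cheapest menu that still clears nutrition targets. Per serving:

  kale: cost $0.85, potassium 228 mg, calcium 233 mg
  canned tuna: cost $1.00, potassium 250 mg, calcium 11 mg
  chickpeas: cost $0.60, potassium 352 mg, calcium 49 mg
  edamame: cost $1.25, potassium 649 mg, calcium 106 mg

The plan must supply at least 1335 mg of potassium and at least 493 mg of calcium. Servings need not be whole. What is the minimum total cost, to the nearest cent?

$2.98

At the optimum either one food covers both requirements or two foods hit both targets exactly; no other combination can be cheaper.
kale only: max(1335/228, 493/233) = 5.855 servings → $4.98.
canned tuna only: max(1335/250, 493/11) = 44.82 servings → $44.82.
chickpeas only: max(1335/352, 493/49) = 10.06 servings → $6.04.
edamame only: max(1335/649, 493/106) = 4.651 servings → $5.81.
kale + canned tuna with both tight: 1.948 servings and 3.564 servings → $5.22.
kale + chickpeas with both tight: 1.526 servings and 2.804 servings → $2.98.
kale + edamame with both tight: 1.405 servings and 1.564 servings → $3.15.
canned tuna + chickpeas: the both-tight solution has a negative serving — not a feasible corner.
canned tuna + edamame with both targets exact would need a negative amount; discard.
chickpeas + edamame: intersection lies outside the first quadrant.
Cheapest feasible corner: $2.98.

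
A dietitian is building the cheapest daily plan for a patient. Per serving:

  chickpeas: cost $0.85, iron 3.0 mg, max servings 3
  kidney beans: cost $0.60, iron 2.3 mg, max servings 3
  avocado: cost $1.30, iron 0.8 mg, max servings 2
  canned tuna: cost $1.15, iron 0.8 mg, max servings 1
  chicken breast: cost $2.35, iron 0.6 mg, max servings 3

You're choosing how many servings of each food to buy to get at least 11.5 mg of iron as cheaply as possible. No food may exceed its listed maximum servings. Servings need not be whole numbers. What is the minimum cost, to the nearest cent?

Cost per mg of iron: kidney beans $0.2609, chickpeas $0.2833, canned tuna $1.4375, avocado $1.6250, chicken breast $3.9167.
Take 3 servings of kidney beans: +6.9 mg iron for $1.80 (total $1.80, still need 4.6 mg).
Take 1.533 servings of chickpeas: +4.6 mg iron for $1.30 (total $3.10, still need 0.0 mg).
Greedy by cheapest-per-mg is optimal for a single linear constraint, so the minimum cost is $3.10.

$3.10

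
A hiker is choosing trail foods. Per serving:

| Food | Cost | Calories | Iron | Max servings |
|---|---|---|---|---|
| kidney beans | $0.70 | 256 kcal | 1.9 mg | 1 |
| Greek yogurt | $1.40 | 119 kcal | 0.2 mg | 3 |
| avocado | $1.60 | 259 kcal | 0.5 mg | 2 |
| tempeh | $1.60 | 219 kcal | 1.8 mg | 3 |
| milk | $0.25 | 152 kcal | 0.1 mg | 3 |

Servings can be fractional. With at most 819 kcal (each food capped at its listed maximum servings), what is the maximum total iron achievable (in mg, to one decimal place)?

6.6 mg

Iron per kcal: tempeh 0.008219, kidney beans 0.007422, avocado 0.001931, Greek yogurt 0.001681, milk 0.0006579.
Take 3 servings of tempeh: uses 657 kcal, +5.4 mg iron (running total 5.4 mg).
Take 0.6328 servings of kidney beans: uses 162 kcal, +1.2 mg iron (running total 6.6 mg).
Filling greedily by iron-per-kcal is optimal for one linear limit, giving 6.6 mg.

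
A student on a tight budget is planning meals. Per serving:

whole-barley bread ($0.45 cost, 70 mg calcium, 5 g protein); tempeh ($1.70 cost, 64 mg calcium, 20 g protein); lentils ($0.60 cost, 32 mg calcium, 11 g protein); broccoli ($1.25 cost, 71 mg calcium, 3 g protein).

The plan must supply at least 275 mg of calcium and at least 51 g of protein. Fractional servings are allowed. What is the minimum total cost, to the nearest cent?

The cheapest plan sits at a corner of the feasible region — with two constraints it uses at most two foods.
whole-barley bread only: max(275/70, 51/5) = 10.2 servings → $4.59.
tempeh only: max(275/64, 51/20) = 4.297 servings → $7.30.
lentils only: max(275/32, 51/11) = 8.594 servings → $5.16.
broccoli only: max(275/71, 51/3) = 17 servings → $21.25.
whole-barley bread + tempeh with both tight: 2.07 servings and 2.032 servings → $4.39.
whole-barley bread + lentils with both tight: 2.284 servings and 3.598 servings → $3.19.
whole-barley bread + broccoli: intersection lies outside the first quadrant.
tempeh + lentils: intersection lies outside the first quadrant.
tempeh + broccoli with both tight: 2.277 servings and 1.821 servings → $6.15.
lentils + broccoli with both tight: 4.082 servings and 2.034 servings → $4.99.
So the least-cost plan costs $3.19.

$3.19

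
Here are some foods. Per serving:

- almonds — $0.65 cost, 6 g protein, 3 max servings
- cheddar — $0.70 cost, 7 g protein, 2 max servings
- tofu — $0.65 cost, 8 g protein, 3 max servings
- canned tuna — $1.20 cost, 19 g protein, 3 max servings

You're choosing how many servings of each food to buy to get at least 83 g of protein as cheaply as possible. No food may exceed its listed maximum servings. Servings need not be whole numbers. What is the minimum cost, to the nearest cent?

Cost per g of protein: canned tuna $0.0632, tofu $0.0813, cheddar $0.1000, almonds $0.1083.
Take 3 servings of canned tuna: +57.0 g protein for $3.60 (total $3.60, still need 26.0 g).
Take 3 servings of tofu: +24.0 g protein for $1.95 (total $5.55, still need 2.0 g).
Take 0.2857 servings of cheddar: +2.0 g protein for $0.20 (total $5.75, still need 0.0 g).
Greedy by cheapest-per-g is optimal for a single linear constraint, so the minimum cost is $5.75.

$5.75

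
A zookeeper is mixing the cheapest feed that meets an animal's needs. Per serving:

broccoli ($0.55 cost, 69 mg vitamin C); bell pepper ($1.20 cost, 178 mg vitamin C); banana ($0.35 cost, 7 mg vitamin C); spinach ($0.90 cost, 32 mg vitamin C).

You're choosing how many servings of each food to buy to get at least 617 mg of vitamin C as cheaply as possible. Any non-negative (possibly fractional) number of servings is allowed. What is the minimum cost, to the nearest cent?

Cost per mg of vitamin C: bell pepper $0.0067, broccoli $0.0080, spinach $0.0281, banana $0.0500.
With no serving limits, use only bell pepper: 617 mg / 178 mg = 3.466 servings × $1.20 = $4.16.

$4.16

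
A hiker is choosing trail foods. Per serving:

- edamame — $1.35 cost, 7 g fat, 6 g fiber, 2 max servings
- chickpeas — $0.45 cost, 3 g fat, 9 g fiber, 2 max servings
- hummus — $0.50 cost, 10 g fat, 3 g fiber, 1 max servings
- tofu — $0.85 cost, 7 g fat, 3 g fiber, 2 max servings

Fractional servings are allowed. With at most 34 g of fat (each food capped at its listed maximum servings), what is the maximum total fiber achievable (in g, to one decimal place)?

Fiber per g fat: chickpeas 3, edamame 0.8571, tofu 0.4286, hummus 0.3.
Take 2 servings of chickpeas: uses 6 g fat, +18.0 g fiber (running total 18.0 g).
Take 2 servings of edamame: uses 14 g fat, +12.0 g fiber (running total 30.0 g).
Take 2 servings of tofu: uses 14 g fat, +6.0 g fiber (running total 36.0 g).
Greedy by best ratio exhausts the fat allowance optimally: 36.0 g.

36.0 g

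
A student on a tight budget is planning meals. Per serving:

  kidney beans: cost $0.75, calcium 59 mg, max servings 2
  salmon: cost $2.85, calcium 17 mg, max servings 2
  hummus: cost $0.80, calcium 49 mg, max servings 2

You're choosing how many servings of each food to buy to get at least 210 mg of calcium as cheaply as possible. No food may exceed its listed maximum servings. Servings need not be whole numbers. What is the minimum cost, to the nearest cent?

Cost per mg of calcium: kidney beans $0.0127, hummus $0.0163, salmon $0.1676.
Take 2 servings of kidney beans: +118.0 mg calcium for $1.50 (total $1.50, still need 92.0 mg).
Take 1.878 servings of hummus: +92.0 mg calcium for $1.50 (total $3.00, still need 0.0 mg).
Filling from the cheapest source first is optimal under one linear minimum: $3.00.

$3.00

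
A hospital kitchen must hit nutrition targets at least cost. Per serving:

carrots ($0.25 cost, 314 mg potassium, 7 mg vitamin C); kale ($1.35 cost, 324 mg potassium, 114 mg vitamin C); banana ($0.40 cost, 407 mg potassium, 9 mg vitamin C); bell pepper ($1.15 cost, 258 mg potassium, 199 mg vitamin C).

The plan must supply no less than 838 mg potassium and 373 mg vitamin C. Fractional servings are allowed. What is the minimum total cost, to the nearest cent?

$2.40

An LP optimum is at a vertex; with two nutrient constraints at most two foods are used. Check each candidate.
carrots only: max(838/314, 373/7) = 53.29 servings → $13.32.
kale only: max(838/324, 373/114) = 3.272 servings → $4.42.
banana only: max(838/407, 373/9) = 41.44 servings → $16.58.
bell pepper only: max(838/258, 373/199) = 3.248 servings → $3.74.
carrots + kale: the both-tight solution has a negative serving — not a feasible corner.
carrots + banana with both targets exact would need a negative amount; discard.
carrots + bell pepper with both tight: 1.162 servings and 1.833 servings → $2.40.
kale + banana: the both-tight solution has a negative serving — not a feasible corner.
kale + bell pepper with both tight: 2.011 servings and 0.7221 servings → $3.55.
banana + bell pepper with both tight: 0.8965 servings and 1.834 servings → $2.47.
Cheapest feasible corner: $2.40.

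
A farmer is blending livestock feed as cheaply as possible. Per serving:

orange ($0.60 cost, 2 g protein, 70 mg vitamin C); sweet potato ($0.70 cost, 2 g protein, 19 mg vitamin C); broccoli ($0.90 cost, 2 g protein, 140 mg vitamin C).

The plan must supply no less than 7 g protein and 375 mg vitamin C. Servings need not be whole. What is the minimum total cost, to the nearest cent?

At the optimum either one food covers both requirements or two foods hit both targets exactly; no other combination can be cheaper.
orange only: max(7/2, 375/70) = 5.357 servings → $3.21.
sweet potato only: max(7/2, 375/19) = 19.74 servings → $13.82.
broccoli only: max(7/2, 375/140) = 3.5 servings → $3.15.
orange + sweet potato: intersection lies outside the first quadrant.
orange + broccoli with both tight: 1.643 servings and 1.857 servings → $2.66.
sweet potato + broccoli with both tight: 0.9504 servings and 2.55 servings → $2.96.
Cheapest feasible corner: $2.66.

$2.66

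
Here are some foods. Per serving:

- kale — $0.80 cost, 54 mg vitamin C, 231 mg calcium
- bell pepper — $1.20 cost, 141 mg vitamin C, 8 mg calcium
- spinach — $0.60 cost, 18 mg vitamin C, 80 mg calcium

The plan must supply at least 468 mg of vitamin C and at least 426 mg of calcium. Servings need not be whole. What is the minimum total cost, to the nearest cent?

$4.58

With two linear requirements the optimum uses one or two foods; enumerate the corners.
kale only: max(468/54, 426/231) = 8.667 servings → $6.93.
bell pepper only: max(468/141, 426/8) = 53.25 servings → $63.90.
spinach only: max(468/18, 426/80) = 26 servings → $15.60.
kale + bell pepper with both tight: 1.752 servings and 2.648 servings → $4.58.
kale + spinach: intersection lies outside the first quadrant.
bell pepper + spinach with both tight: 2.673 servings and 5.058 servings → $6.24.
The minimum over all feasible corners is $4.58.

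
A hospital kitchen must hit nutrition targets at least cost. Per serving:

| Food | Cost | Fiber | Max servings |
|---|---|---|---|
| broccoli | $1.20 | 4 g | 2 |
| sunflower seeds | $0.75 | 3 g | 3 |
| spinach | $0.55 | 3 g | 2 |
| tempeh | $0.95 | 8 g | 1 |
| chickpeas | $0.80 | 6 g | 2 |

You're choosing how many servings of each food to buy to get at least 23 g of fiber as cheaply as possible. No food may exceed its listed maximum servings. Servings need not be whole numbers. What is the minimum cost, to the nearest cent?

Cost per g of fiber: tempeh $0.1187, chickpeas $0.1333, spinach $0.1833, sunflower seeds $0.2500, broccoli $0.3000.
Take 1 serving of tempeh: +8.0 g fiber for $0.95 (total $0.95, still need 15.0 g).
Take 2 servings of chickpeas: +12.0 g fiber for $1.60 (total $2.55, still need 3.0 g).
Take 1 serving of spinach: +3.0 g fiber for $0.55 (total $3.10, still need 0.0 g).
Filling from the cheapest source first is optimal under one linear minimum: $3.10.

$3.10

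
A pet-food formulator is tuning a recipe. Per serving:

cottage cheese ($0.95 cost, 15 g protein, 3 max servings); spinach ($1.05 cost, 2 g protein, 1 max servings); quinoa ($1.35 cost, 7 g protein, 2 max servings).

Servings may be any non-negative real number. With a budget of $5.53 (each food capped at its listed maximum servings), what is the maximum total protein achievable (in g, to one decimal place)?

58.9 g

Protein per dollar: cottage cheese 15.79, quinoa 5.185, spinach 1.905.
Take 3 servings of cottage cheese: spends $2.85, +45.0 g protein (running total 45.0 g).
Take 1.985 servings of quinoa: spends $2.68, +13.9 g protein (running total 58.9 g).
Filling greedily by protein-per-dollar is optimal for one linear limit, giving 58.9 g.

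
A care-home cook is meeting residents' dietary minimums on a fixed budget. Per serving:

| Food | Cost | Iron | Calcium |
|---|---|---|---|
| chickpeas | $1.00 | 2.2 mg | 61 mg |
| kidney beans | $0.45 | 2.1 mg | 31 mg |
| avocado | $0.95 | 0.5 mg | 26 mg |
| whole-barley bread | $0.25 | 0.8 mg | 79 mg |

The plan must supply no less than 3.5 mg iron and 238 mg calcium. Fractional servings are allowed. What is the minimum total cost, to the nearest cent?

chickpeas only: max(3.5/2.2, 238/61) = 3.902 servings → $3.90.
kidney beans only: max(3.5/2.1, 238/31) = 7.677 servings → $3.45.
avocado only: max(3.5/0.5, 238/26) = 9.154 servings → $8.70.
whole-barley bread only: max(3.5/0.8, 238/79) = 4.375 servings → $1.09.
chickpeas + kidney beans with both targets exact would need a negative amount; discard.
chickpeas + avocado: the both-tight solution has a negative serving — not a feasible corner.
chickpeas + whole-barley bread with both tight: 0.6888 servings and 2.481 servings → $1.31.
kidney beans + avocado with both targets exact would need a negative amount; discard.
kidney beans + whole-barley bread with both tight: 0.6102 servings and 2.773 servings → $0.97.
avocado + whole-barley bread with both tight: 4.604 servings and 1.497 servings → $4.75.
Cheapest feasible corner: $0.97.

$0.97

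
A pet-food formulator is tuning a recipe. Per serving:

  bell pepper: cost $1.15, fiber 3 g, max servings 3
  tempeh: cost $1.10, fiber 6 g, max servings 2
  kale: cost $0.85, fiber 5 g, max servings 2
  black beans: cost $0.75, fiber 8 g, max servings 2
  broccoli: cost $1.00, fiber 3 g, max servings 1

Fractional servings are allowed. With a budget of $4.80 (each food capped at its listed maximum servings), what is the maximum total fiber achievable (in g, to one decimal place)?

34.7 g

Fiber per dollar: black beans 10.67, kale 5.882, tempeh 5.455, broccoli 3, bell pepper 2.609.
Take 2 servings of black beans: spends $1.50, +16.0 g fiber (running total 16.0 g).
Take 2 servings of kale: spends $1.70, +10.0 g fiber (running total 26.0 g).
Take 1.455 servings of tempeh: spends $1.60, +8.7 g fiber (running total 34.7 g).
Filling greedily by fiber-per-dollar is optimal for one linear limit, giving 34.7 g.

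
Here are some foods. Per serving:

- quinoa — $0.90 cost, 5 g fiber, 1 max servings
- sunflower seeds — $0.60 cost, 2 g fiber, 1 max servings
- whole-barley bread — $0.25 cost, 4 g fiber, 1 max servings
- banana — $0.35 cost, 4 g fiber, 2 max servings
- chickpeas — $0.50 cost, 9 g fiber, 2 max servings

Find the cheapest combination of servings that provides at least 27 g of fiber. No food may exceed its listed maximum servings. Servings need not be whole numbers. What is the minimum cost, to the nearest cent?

$1.69

Cost per g of fiber: chickpeas $0.0556, whole-barley bread $0.0625, banana $0.0875, quinoa $0.1800, sunflower seeds $0.3000.
Take 2 servings of chickpeas: +18.0 g fiber for $1.00 (total $1.00, still need 9.0 g).
Take 1 serving of whole-barley bread: +4.0 g fiber for $0.25 (total $1.25, still need 5.0 g).
Take 1.25 servings of banana: +5.0 g fiber for $0.44 (total $1.69, still need 0.0 g).
Greedy by cheapest-per-g is optimal for a single linear constraint, so the minimum cost is $1.69.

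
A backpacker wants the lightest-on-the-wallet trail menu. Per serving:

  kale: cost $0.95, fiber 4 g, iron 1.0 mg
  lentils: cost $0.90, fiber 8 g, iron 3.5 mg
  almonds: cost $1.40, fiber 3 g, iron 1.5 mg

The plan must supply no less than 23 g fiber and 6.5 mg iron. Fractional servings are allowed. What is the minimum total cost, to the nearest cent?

$2.59

The cheapest plan sits at a corner of the feasible region — with two constraints it uses at most two foods.
kale only: max(23/4, 6.5/1.0) = 6.5 servings → $6.17.
lentils only: max(23/8, 6.5/3.5) = 2.875 servings → $2.59.
almonds only: max(23/3, 6.5/1.5) = 7.667 servings → $10.73.
kale + lentils with both tight: 4.75 servings and 0.5 servings → $4.96.
kale + almonds with both tight: 5 servings and 1 serving → $6.15.
lentils + almonds with both targets exact would need a negative amount; discard.
So the least-cost plan costs $2.59.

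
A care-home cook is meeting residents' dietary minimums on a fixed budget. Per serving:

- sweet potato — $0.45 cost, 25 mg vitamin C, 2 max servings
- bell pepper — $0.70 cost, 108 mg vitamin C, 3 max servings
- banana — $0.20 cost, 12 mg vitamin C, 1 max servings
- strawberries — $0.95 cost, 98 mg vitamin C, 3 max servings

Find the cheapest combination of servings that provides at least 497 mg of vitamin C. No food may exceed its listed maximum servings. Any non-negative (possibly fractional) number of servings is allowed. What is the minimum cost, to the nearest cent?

$3.78

Cost per mg of vitamin C: bell pepper $0.0065, strawberries $0.0097, banana $0.0167, sweet potato $0.0180.
Take 3 servings of bell pepper: +324.0 mg vitamin C for $2.10 (total $2.10, still need 173.0 mg).
Take 1.765 servings of strawberries: +173.0 mg vitamin C for $1.68 (total $3.78, still need 0.0 mg).
Filling from the cheapest source first is optimal under one linear minimum: $3.78.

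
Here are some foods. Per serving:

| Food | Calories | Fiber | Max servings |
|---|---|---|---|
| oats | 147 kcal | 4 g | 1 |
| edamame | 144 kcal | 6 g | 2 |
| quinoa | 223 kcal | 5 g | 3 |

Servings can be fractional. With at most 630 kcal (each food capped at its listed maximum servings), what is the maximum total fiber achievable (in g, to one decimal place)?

20.4 g

Fiber per kcal: edamame 0.04167, oats 0.02721, quinoa 0.02242.
Take 2 servings of edamame: uses 288 kcal, +12.0 g fiber (running total 12.0 g).
Take 1 serving of oats: uses 147 kcal, +4.0 g fiber (running total 16.0 g).
Take 0.8744 servings of quinoa: uses 195 kcal, +4.4 g fiber (running total 20.4 g).
Greedy by best ratio exhausts the calories allowance optimally: 20.4 g.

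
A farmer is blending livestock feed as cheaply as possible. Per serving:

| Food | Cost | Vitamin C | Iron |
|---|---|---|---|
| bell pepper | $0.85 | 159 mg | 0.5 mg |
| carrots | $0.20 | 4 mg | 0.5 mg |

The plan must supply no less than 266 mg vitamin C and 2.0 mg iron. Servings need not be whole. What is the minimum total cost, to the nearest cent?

$1.85

This is a tiny linear program; its minimum lies at a vertex of the feasible set. List the vertices and price them.
bell pepper only: max(266/159, 2.0/0.5) = 4 servings → $3.40.
carrots only: max(266/4, 2.0/0.5) = 66.5 servings → $13.30.
bell pepper + carrots with both tight: 1.613 servings and 2.387 servings → $1.85.
The minimum over all feasible corners is $1.85.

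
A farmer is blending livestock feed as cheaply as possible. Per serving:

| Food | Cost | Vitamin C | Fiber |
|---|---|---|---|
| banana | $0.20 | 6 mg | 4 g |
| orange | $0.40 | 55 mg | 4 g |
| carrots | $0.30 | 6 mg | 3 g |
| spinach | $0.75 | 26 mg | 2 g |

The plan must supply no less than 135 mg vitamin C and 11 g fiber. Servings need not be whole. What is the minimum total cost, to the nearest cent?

$1.03

The cheapest plan sits at a corner of the feasible region — with two constraints it uses at most two foods.
banana only: max(135/6, 11/4) = 22.5 servings → $4.50.
orange only: max(135/55, 11/4) = 2.75 servings → $1.10.
carrots only: max(135/6, 11/3) = 22.5 servings → $6.75.
spinach only: max(135/26, 11/2) = 5.5 servings → $4.12.
banana + orange with both tight: 0.3316 servings and 2.418 servings → $1.03.
banana + carrots: intersection lies outside the first quadrant.
banana + spinach with both tight: 0.1739 servings and 5.152 servings → $3.90.
orange + carrots with both tight: 2.404 servings and 0.461 servings → $1.10.
orange + spinach with both targets exact would need a negative amount; discard.
carrots + spinach with both tight: 0.2424 servings and 5.136 servings → $3.92.
The minimum over all feasible corners is $1.03.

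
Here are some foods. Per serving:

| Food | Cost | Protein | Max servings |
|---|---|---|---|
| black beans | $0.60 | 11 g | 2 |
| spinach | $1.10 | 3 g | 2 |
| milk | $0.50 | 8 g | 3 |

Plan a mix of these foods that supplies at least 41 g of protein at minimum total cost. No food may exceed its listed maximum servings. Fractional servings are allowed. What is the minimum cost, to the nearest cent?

$2.39

Cost per g of protein: black beans $0.0545, milk $0.0625, spinach $0.3667.
Take 2 servings of black beans: +22.0 g protein for $1.20 (total $1.20, still need 19.0 g).
Take 2.375 servings of milk: +19.0 g protein for $1.19 (total $2.39, still need 0.0 g).
Greedy by cheapest-per-g is optimal for a single linear constraint, so the minimum cost is $2.39.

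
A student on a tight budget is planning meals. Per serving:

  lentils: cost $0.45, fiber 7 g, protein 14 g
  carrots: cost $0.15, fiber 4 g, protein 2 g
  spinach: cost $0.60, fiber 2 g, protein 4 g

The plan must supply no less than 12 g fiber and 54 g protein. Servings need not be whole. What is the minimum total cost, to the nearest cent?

$1.74

Two binding constraints pin down two serving amounts, so the optimal mix uses at most two foods. The candidates are each food alone (scaled to the tighter of fiber/protein) and each pair with both constraints tight.
lentils only: max(12/7, 54/14) = 3.857 servings → $1.74.
carrots only: max(12/4, 54/2) = 27 servings → $4.05.
spinach only: max(12/2, 54/4) = 13.5 servings → $8.10.
lentils + carrots with both targets exact would need a negative amount; discard.
lentils + spinach (both tight): parallel constraints — no distinct corner.
carrots + spinach: the both-tight solution has a negative serving — not a feasible corner.
The minimum over all feasible corners is $1.74.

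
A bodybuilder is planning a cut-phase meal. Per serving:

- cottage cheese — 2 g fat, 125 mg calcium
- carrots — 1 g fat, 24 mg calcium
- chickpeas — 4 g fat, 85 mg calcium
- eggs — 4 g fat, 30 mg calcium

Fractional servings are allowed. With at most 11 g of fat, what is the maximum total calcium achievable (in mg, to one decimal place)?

Calcium per g fat: cottage cheese 62.5, carrots 24, chickpeas 21.25, eggs 7.5.
With no serving limits, spend the whole fat allowance on cottage cheese: 11 g / 2 g × 125 mg = 687.5 mg.

687.5 mg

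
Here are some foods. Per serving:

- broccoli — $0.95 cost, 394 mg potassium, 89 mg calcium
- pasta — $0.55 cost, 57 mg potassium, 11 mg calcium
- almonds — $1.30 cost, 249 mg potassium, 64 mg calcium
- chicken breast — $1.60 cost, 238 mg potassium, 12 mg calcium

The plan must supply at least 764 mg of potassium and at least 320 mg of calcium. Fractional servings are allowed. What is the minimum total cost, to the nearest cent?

$3.42

At the optimum either one food covers both requirements or two foods hit both targets exactly; no other combination can be cheaper.
broccoli only: max(764/394, 320/89) = 3.596 servings → $3.42.
pasta only: max(764/57, 320/11) = 29.09 servings → $16.00.
almonds only: max(764/249, 320/64) = 5 servings → $6.50.
chicken breast only: max(764/238, 320/12) = 26.67 servings → $42.67.
broccoli + pasta with both targets exact would need a negative amount; discard.
broccoli + almonds: intersection lies outside the first quadrant.
broccoli + chicken breast: intersection lies outside the first quadrant.
pasta + almonds: the both-tight solution has a negative serving — not a feasible corner.
pasta + chicken breast with both targets exact would need a negative amount; discard.
almonds + chicken breast with both targets exact would need a negative amount; discard.
Cheapest feasible corner: $3.42.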